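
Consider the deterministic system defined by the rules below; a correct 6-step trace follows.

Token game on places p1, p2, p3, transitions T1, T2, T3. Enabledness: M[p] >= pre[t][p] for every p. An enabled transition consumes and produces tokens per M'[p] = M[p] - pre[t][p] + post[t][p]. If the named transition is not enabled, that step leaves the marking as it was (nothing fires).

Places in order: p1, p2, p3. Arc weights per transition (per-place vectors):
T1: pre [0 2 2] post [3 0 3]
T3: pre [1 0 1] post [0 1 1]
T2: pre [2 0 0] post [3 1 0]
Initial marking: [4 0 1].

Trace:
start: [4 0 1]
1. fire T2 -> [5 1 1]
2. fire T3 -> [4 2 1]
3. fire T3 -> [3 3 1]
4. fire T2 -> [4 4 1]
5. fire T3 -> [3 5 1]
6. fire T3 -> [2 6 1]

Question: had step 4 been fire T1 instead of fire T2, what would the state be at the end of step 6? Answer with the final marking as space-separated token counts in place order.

(re-executing from step 4 with the substitution; state before step 4: [3 3 1])
4. fire T1 -> [3 3 1]
5. fire T3 -> [2 4 1]
6. fire T3 -> [1 5 1]

1 5 1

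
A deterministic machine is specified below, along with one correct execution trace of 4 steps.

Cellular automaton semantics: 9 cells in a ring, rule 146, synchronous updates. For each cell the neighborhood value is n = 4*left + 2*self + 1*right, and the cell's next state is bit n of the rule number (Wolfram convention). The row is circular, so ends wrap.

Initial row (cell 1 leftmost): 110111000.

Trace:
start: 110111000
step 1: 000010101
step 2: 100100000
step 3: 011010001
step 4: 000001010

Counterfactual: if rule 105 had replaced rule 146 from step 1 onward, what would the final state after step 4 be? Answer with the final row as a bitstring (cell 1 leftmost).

(re-executing steps 1..4 under rule 105; state before step 1: 110111000)
step 1: 111101010
step 2: 100110101
step 3: 100111011
step 4: 100101110

100101110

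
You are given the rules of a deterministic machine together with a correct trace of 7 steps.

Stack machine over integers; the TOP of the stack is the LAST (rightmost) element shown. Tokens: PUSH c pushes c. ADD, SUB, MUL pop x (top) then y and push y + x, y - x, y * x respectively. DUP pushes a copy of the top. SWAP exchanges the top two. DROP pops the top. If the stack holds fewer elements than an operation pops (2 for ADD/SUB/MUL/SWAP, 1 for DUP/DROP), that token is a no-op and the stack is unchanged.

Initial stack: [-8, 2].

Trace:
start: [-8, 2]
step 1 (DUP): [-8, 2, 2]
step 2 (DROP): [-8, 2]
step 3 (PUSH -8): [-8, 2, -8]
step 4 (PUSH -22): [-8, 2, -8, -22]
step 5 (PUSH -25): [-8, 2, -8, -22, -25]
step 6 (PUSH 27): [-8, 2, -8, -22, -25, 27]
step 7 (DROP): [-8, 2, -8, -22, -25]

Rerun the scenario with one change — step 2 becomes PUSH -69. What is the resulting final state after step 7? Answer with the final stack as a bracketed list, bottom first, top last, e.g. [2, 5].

[-8, 2, 2, -69, -8, -22, -25]

(re-executing from step 2 with the substitution; state before step 2: [-8, 2, 2])
step 2 (PUSH -69): [-8, 2, 2, -69]
step 3 (PUSH -8): [-8, 2, 2, -69, -8]
step 4 (PUSH -22): [-8, 2, 2, -69, -8, -22]
step 5 (PUSH -25): [-8, 2, 2, -69, -8, -22, -25]
step 6 (PUSH 27): [-8, 2, 2, -69, -8, -22, -25, 27]
step 7 (DROP): [-8, 2, 2, -69, -8, -22, -25]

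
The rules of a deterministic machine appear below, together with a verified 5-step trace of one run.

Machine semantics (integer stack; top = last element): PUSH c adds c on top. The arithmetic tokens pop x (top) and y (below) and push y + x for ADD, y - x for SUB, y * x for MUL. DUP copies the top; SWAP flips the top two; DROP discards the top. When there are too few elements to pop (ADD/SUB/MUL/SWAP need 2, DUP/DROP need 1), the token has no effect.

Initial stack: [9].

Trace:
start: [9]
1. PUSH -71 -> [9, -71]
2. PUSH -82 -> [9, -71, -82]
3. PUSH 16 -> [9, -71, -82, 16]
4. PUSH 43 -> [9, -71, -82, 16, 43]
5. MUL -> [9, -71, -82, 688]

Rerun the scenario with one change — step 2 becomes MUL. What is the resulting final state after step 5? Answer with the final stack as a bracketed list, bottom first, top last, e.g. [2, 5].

[-639, 688]

(re-executing from step 2 with the substitution; state before step 2: [9, -71])
2. MUL -> [-639]
3. PUSH 16 -> [-639, 16]
4. PUSH 43 -> [-639, 16, 43]
5. MUL -> [-639, 688]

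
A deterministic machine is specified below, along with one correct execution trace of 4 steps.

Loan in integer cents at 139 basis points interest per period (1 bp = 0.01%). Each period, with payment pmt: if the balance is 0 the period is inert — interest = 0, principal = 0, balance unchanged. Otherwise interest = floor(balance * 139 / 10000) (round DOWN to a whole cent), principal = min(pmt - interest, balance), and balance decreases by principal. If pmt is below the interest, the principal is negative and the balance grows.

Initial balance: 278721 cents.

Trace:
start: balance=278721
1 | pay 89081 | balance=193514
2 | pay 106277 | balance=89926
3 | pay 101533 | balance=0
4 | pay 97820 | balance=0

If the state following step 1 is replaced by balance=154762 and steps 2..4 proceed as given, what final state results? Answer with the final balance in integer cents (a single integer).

0

state after step 1 := balance=154762
2 | pay 106277 | balance=50636
3 | pay 101533 | balance=0
4 | pay 97820 | balance=0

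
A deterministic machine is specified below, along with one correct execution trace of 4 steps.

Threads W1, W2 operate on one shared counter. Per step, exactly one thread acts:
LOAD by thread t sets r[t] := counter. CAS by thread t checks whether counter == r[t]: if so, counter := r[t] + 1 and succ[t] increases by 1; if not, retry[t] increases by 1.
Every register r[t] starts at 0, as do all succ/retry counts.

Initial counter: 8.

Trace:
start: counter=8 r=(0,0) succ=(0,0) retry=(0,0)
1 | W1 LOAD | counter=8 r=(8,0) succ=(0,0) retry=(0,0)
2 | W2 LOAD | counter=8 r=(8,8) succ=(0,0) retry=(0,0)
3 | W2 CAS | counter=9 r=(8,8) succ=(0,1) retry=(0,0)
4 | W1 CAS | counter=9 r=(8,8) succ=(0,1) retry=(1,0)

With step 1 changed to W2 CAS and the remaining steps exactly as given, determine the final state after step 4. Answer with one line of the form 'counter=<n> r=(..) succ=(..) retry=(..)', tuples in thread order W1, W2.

counter=9 r=(0,8) succ=(0,1) retry=(1,1)

(re-executing from step 1 with the substitution; state before step 1: counter=8 r=(0,0) succ=(0,0) retry=(0,0))
1 | W2 CAS | counter=8 r=(0,0) succ=(0,0) retry=(0,1)
2 | W2 LOAD | counter=8 r=(0,8) succ=(0,0) retry=(0,1)
3 | W2 CAS | counter=9 r=(0,8) succ=(0,1) retry=(0,1)
4 | W1 CAS | counter=9 r=(0,8) succ=(0,1) retry=(1,1)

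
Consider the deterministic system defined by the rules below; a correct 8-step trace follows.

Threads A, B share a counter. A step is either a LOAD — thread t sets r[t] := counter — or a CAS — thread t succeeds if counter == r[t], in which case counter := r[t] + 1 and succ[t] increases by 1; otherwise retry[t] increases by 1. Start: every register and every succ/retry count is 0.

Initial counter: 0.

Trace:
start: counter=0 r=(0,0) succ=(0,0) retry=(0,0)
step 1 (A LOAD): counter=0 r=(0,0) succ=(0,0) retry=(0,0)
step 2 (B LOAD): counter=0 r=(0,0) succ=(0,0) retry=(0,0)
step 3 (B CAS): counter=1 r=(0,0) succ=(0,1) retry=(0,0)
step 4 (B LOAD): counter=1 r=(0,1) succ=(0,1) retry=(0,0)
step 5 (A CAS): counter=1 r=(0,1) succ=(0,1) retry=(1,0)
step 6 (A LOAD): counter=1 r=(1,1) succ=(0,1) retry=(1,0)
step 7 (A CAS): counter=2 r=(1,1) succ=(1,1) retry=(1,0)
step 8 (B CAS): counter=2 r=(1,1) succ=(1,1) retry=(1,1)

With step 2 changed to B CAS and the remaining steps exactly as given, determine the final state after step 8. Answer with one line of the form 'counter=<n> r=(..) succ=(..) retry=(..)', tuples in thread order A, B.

(re-executing from step 2 with the substitution; state before step 2: counter=0 r=(0,0) succ=(0,0) retry=(0,0))
step 2 (B CAS): counter=1 r=(0,0) succ=(0,1) retry=(0,0)
step 3 (B CAS): counter=1 r=(0,0) succ=(0,1) retry=(0,1)
step 4 (B LOAD): counter=1 r=(0,1) succ=(0,1) retry=(0,1)
step 5 (A CAS): counter=1 r=(0,1) succ=(0,1) retry=(1,1)
step 6 (A LOAD): counter=1 r=(1,1) succ=(0,1) retry=(1,1)
step 7 (A CAS): counter=2 r=(1,1) succ=(1,1) retry=(1,1)
step 8 (B CAS): counter=2 r=(1,1) succ=(1,1) retry=(1,2)

counter=2 r=(1,1) succ=(1,1) retry=(1,2)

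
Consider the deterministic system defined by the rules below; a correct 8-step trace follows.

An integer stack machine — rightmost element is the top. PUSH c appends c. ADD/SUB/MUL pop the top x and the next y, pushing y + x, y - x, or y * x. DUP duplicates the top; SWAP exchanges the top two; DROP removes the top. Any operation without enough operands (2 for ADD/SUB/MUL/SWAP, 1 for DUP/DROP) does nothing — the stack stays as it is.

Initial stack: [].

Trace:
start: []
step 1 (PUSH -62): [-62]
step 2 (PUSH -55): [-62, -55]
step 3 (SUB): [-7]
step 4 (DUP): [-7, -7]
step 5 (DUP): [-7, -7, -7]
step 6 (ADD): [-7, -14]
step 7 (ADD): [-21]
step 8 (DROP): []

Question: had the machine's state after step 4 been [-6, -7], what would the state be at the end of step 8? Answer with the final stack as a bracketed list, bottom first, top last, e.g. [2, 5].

[]

state after step 4 := [-6, -7]
step 5 (DUP): [-6, -7, -7]
step 6 (ADD): [-6, -14]
step 7 (ADD): [-20]
step 8 (DROP): []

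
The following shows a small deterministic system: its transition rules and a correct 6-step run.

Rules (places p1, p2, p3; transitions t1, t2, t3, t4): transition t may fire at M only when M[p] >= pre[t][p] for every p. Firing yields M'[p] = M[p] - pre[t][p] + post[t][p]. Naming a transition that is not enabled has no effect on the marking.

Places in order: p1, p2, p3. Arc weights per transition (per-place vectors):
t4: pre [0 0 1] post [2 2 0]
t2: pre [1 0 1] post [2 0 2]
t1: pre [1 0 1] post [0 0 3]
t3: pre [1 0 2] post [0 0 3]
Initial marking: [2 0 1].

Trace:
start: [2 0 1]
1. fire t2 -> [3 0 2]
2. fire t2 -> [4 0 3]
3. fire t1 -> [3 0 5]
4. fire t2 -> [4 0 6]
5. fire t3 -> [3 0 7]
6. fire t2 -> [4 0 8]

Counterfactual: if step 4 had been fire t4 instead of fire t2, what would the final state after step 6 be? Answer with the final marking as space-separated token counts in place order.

5 2 6

(re-executing from step 4 with the substitution; state before step 4: [3 0 5])
4. fire t4 -> [5 2 4]
5. fire t3 -> [4 2 5]
6. fire t2 -> [5 2 6]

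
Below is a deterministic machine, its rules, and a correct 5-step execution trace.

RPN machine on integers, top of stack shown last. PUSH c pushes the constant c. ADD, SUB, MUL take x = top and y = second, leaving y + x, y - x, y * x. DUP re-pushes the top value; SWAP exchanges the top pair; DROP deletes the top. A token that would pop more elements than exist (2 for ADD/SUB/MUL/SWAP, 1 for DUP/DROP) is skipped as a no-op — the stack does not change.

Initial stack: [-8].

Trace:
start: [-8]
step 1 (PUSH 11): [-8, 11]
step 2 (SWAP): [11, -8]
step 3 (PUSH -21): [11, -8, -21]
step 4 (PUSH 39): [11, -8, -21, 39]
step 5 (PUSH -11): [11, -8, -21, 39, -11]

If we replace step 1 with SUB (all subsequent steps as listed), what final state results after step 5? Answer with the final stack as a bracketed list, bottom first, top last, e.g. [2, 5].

[-8, -21, 39, -11]

(re-executing from step 1 with the substitution; state before step 1: [-8])
step 1 (SUB): [-8]
step 2 (SWAP): [-8]
step 3 (PUSH -21): [-8, -21]
step 4 (PUSH 39): [-8, -21, 39]
step 5 (PUSH -11): [-8, -21, 39, -11]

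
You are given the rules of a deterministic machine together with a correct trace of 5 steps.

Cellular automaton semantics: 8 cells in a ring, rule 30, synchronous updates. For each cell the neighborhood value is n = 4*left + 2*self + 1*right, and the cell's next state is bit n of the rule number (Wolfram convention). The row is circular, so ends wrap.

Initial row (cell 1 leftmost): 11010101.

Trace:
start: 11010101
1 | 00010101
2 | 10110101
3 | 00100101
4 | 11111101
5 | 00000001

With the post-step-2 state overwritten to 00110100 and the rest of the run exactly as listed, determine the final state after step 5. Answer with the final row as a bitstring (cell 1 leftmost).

state after step 2 := 00110100
3 | 01100110
4 | 11011101
5 | 00010001

00010001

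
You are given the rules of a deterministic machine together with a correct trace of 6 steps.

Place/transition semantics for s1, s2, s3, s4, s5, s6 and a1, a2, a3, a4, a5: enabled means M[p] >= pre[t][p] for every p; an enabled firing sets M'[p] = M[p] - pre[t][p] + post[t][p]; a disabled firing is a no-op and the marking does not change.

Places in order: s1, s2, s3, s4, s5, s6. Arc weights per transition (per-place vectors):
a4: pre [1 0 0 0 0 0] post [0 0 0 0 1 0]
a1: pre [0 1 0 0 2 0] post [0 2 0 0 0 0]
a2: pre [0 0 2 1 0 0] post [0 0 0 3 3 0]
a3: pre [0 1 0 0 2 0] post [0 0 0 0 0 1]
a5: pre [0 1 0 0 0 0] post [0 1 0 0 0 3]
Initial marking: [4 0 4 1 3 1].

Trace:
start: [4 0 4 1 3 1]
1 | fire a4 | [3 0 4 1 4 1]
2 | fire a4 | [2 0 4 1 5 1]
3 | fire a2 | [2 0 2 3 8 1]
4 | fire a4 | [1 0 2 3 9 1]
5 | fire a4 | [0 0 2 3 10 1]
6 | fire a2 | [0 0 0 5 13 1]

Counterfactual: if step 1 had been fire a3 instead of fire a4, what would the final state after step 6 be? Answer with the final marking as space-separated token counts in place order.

1 0 0 5 12 1

(re-executing from step 1 with the substitution; state before step 1: [4 0 4 1 3 1])
1 | fire a3 | [4 0 4 1 3 1]
2 | fire a4 | [3 0 4 1 4 1]
3 | fire a2 | [3 0 2 3 7 1]
4 | fire a4 | [2 0 2 3 8 1]
5 | fire a4 | [1 0 2 3 9 1]
6 | fire a2 | [1 0 0 5 12 1]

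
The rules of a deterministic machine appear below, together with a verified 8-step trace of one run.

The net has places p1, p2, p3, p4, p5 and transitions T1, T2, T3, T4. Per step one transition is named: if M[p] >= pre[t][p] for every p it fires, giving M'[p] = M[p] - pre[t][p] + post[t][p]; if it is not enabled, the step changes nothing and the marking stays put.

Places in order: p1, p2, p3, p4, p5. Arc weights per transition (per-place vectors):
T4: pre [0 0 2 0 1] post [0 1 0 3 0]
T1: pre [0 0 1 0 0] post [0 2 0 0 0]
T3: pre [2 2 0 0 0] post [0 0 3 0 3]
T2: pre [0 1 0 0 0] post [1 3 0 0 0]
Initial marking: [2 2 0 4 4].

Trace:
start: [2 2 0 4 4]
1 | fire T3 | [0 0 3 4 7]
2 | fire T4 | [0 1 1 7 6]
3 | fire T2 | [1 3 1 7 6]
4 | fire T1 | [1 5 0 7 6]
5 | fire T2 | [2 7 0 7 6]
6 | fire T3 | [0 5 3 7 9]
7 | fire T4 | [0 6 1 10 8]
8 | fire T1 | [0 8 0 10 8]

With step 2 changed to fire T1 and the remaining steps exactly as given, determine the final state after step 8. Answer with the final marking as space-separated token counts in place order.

(re-executing from step 2 with the substitution; state before step 2: [0 0 3 4 7])
2 | fire T1 | [0 2 2 4 7]
3 | fire T2 | [1 4 2 4 7]
4 | fire T1 | [1 6 1 4 7]
5 | fire T2 | [2 8 1 4 7]
6 | fire T3 | [0 6 4 4 10]
7 | fire T4 | [0 7 2 7 9]
8 | fire T1 | [0 9 1 7 9]

0 9 1 7 9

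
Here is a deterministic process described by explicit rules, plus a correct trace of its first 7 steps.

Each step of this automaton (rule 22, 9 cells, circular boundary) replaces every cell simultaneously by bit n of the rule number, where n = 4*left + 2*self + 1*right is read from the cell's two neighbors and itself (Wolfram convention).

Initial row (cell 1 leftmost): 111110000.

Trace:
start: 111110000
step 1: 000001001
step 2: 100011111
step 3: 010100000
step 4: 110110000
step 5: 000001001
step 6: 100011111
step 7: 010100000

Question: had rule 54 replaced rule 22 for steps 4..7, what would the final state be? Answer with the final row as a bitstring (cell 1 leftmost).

(re-executing steps 4..7 under rule 54; state before step 4: 010100000)
step 4: 111110000
step 5: 000001001
step 6: 100011111
step 7: 010100000

010100000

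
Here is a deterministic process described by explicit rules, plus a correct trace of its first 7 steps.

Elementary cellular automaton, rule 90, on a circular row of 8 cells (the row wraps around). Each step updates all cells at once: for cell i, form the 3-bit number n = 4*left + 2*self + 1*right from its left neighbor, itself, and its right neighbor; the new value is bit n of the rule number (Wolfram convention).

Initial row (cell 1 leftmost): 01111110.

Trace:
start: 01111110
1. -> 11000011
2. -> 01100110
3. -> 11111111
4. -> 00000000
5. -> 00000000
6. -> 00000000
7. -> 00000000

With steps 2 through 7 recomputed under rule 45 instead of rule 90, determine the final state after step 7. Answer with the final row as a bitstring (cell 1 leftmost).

(re-executing steps 2..7 under rule 45; state before step 2: 11000011)
2. -> 00011010
3. -> 11010110
4. -> 10111101
5. -> 01100011
6. -> 11001010
7. -> 10001111

10001111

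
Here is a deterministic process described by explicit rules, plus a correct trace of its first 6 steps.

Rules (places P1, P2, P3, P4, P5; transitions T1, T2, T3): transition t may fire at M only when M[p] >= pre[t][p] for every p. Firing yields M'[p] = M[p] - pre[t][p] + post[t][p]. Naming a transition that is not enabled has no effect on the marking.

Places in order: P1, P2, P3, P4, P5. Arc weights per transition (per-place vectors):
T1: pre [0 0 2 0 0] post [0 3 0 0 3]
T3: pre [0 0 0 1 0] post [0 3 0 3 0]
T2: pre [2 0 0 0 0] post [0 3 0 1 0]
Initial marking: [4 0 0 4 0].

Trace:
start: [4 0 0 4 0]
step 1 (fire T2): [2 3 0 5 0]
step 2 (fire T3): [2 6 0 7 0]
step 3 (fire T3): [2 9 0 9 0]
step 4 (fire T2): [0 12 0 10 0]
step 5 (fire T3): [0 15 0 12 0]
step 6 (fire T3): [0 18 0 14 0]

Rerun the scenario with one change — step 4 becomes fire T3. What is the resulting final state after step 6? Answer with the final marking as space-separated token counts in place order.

2 18 0 15 0

(re-executing from step 4 with the substitution; state before step 4: [2 9 0 9 0])
step 4 (fire T3): [2 12 0 11 0]
step 5 (fire T3): [2 15 0 13 0]
step 6 (fire T3): [2 18 0 15 0]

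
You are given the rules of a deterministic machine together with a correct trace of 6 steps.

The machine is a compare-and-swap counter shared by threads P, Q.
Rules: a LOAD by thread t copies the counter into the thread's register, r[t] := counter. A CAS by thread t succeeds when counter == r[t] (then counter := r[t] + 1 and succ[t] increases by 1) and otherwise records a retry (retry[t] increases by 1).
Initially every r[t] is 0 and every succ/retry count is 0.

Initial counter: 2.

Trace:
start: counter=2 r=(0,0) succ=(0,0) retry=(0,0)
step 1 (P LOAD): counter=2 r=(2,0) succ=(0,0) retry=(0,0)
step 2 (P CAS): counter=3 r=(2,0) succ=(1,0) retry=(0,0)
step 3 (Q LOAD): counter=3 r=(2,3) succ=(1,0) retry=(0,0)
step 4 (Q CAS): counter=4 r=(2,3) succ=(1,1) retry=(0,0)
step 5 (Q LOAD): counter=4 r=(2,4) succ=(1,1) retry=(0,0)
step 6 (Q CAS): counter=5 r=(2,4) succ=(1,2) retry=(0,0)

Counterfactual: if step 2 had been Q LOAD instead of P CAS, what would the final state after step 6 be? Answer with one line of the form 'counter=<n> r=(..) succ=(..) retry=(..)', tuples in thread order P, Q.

(re-executing from step 2 with the substitution; state before step 2: counter=2 r=(2,0) succ=(0,0) retry=(0,0))
step 2 (Q LOAD): counter=2 r=(2,2) succ=(0,0) retry=(0,0)
step 3 (Q LOAD): counter=2 r=(2,2) succ=(0,0) retry=(0,0)
step 4 (Q CAS): counter=3 r=(2,2) succ=(0,1) retry=(0,0)
step 5 (Q LOAD): counter=3 r=(2,3) succ=(0,1) retry=(0,0)
step 6 (Q CAS): counter=4 r=(2,3) succ=(0,2) retry=(0,0)

counter=4 r=(2,3) succ=(0,2) retry=(0,0)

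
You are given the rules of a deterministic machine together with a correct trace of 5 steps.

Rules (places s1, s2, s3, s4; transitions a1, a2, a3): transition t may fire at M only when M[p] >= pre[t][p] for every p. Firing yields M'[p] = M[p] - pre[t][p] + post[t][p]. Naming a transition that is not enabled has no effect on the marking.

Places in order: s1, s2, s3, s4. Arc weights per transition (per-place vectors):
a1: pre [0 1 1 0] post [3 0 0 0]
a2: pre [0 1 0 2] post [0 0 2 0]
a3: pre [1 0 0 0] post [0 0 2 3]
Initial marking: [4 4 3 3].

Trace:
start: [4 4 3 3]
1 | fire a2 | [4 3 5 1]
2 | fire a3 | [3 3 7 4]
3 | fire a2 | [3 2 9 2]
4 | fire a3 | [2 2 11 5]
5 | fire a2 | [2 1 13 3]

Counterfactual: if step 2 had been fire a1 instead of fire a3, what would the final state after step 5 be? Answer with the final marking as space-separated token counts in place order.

(re-executing from step 2 with the substitution; state before step 2: [4 3 5 1])
2 | fire a1 | [7 2 4 1]
3 | fire a2 | [7 2 4 1]
4 | fire a3 | [6 2 6 4]
5 | fire a2 | [6 1 8 2]

6 1 8 2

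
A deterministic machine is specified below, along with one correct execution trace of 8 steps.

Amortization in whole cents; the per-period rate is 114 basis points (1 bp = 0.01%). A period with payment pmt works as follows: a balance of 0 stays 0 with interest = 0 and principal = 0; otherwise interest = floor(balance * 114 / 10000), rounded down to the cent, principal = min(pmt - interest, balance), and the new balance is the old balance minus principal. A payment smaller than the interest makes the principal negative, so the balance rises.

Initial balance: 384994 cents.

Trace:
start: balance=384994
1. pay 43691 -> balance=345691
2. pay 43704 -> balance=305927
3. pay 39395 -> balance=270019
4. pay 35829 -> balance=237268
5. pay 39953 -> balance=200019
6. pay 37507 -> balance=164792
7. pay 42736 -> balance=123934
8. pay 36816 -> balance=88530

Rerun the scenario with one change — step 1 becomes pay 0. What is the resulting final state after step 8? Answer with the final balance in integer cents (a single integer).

135829

(re-executing from step 1 with the substitution; state before step 1: balance=384994)
1. pay 0 -> balance=389382
2. pay 43704 -> balance=350116
3. pay 39395 -> balance=314712
4. pay 35829 -> balance=282470
5. pay 39953 -> balance=245737
6. pay 37507 -> balance=211031
7. pay 42736 -> balance=170700
8. pay 36816 -> balance=135829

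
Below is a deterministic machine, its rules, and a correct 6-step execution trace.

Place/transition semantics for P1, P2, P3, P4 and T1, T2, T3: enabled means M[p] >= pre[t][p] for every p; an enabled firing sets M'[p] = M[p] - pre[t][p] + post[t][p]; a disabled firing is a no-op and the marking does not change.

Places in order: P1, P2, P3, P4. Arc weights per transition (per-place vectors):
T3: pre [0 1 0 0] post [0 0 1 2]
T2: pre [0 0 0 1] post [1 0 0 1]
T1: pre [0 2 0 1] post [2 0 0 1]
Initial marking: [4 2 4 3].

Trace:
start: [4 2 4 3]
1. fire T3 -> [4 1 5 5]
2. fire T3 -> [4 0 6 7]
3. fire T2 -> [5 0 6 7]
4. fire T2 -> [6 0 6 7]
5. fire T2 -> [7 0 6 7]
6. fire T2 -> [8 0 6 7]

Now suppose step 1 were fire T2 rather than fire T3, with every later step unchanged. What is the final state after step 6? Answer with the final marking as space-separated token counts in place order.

(re-executing from step 1 with the substitution; state before step 1: [4 2 4 3])
1. fire T2 -> [5 2 4 3]
2. fire T3 -> [5 1 5 5]
3. fire T2 -> [6 1 5 5]
4. fire T2 -> [7 1 5 5]
5. fire T2 -> [8 1 5 5]
6. fire T2 -> [9 1 5 5]

9 1 5 5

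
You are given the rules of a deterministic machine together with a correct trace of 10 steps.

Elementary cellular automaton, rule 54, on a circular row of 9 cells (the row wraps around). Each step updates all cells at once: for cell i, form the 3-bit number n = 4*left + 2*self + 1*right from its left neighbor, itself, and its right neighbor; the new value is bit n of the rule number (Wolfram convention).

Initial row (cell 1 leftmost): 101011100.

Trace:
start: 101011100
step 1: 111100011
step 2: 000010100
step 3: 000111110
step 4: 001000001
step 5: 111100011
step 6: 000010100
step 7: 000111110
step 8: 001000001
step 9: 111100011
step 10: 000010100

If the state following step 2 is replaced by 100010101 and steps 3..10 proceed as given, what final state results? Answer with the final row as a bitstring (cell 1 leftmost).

000010100

state after step 2 := 100010101
step 3: 010111110
step 4: 111000001
step 5: 000100010
step 6: 001110111
step 7: 110001000
step 8: 001011101
step 9: 111100011
step 10: 000010100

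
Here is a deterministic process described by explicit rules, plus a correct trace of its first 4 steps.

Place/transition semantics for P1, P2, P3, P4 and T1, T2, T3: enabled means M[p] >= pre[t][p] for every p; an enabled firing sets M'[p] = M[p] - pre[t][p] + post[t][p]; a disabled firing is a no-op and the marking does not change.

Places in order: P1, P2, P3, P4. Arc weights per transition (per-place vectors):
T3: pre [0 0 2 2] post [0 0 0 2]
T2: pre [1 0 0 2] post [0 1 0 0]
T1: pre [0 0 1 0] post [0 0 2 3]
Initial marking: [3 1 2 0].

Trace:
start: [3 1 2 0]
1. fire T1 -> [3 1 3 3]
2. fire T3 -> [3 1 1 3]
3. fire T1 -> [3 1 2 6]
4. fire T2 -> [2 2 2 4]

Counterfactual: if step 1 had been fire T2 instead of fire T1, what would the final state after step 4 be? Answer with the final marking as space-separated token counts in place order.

2 2 3 1

(re-executing from step 1 with the substitution; state before step 1: [3 1 2 0])
1. fire T2 -> [3 1 2 0]
2. fire T3 -> [3 1 2 0]
3. fire T1 -> [3 1 3 3]
4. fire T2 -> [2 2 3 1]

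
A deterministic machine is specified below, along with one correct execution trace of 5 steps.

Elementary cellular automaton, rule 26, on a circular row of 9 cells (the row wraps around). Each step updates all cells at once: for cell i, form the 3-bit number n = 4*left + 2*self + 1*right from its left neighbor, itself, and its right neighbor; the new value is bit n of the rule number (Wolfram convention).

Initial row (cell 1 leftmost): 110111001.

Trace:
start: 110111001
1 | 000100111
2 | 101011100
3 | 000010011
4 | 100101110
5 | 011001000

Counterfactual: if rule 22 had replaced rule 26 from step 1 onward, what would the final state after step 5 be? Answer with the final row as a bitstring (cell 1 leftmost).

(re-executing steps 1..5 under rule 22; state before step 1: 110111001)
1 | 000000110
2 | 000001001
3 | 100011111
4 | 010100000
5 | 110110000

110110000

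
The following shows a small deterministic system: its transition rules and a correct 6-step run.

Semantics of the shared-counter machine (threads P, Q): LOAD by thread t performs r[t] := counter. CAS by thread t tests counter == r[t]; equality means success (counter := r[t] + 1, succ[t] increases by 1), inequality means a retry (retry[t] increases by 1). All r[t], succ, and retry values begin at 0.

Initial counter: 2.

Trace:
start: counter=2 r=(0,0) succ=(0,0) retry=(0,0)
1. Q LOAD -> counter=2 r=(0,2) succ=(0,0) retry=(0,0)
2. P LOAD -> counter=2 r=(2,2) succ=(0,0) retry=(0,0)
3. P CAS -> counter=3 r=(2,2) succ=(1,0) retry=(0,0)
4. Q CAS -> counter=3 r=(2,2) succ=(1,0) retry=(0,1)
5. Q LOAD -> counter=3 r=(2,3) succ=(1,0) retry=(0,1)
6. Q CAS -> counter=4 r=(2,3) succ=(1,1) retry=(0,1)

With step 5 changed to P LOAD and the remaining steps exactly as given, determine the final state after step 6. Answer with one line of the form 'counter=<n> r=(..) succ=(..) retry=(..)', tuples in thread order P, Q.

counter=3 r=(3,2) succ=(1,0) retry=(0,2)

(re-executing from step 5 with the substitution; state before step 5: counter=3 r=(2,2) succ=(1,0) retry=(0,1))
5. P LOAD -> counter=3 r=(3,2) succ=(1,0) retry=(0,1)
6. Q CAS -> counter=3 r=(3,2) succ=(1,0) retry=(0,2)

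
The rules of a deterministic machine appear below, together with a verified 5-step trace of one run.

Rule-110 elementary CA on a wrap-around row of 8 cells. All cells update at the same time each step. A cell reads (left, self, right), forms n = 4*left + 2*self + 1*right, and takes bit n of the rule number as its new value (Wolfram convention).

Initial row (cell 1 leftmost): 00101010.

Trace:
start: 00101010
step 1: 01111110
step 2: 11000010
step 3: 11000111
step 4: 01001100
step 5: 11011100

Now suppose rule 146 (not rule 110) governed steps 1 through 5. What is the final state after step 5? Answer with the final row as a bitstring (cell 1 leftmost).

(re-executing steps 1..5 under rule 146; state before step 1: 00101010)
step 1: 01000001
step 2: 00100010
step 3: 01010101
step 4: 00000000
step 5: 00000000

00000000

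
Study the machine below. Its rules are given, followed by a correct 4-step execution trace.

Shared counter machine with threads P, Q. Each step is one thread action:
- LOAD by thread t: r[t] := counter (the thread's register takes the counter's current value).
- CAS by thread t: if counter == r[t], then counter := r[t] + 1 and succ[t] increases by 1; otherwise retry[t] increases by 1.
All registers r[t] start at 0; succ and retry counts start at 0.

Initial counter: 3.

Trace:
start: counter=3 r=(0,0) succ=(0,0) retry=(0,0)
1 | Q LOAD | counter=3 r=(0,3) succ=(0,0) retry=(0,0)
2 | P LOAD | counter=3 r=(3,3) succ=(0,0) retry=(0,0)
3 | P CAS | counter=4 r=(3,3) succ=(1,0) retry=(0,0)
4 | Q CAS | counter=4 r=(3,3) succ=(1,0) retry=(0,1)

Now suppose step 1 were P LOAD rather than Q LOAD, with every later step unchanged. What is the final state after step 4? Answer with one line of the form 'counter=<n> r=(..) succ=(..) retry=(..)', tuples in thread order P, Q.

(re-executing from step 1 with the substitution; state before step 1: counter=3 r=(0,0) succ=(0,0) retry=(0,0))
1 | P LOAD | counter=3 r=(3,0) succ=(0,0) retry=(0,0)
2 | P LOAD | counter=3 r=(3,0) succ=(0,0) retry=(0,0)
3 | P CAS | counter=4 r=(3,0) succ=(1,0) retry=(0,0)
4 | Q CAS | counter=4 r=(3,0) succ=(1,0) retry=(0,1)

counter=4 r=(3,0) succ=(1,0) retry=(0,1)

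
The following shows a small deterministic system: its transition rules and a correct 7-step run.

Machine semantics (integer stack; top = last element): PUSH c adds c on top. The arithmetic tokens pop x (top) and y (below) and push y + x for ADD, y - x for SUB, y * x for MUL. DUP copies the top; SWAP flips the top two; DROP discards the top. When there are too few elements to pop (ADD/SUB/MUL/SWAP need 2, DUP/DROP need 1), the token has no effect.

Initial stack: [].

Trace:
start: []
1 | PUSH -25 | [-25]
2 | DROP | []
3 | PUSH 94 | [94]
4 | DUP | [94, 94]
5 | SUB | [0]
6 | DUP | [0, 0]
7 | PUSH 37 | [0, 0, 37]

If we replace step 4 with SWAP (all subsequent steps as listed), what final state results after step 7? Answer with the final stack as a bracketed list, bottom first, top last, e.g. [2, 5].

[94, 94, 37]

(re-executing from step 4 with the substitution; state before step 4: [94])
4 | SWAP | [94]
5 | SUB | [94]
6 | DUP | [94, 94]
7 | PUSH 37 | [94, 94, 37]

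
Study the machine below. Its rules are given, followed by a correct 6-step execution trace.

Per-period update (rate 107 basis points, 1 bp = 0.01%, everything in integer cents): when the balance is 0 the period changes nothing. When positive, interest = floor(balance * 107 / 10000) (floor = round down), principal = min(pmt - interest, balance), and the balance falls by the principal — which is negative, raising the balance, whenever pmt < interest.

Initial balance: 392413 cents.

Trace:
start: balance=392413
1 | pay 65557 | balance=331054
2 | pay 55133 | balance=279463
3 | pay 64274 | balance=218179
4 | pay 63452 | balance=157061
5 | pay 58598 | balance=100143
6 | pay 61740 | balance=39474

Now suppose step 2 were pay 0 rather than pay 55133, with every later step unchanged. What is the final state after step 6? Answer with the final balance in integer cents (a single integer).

(re-executing from step 2 with the substitution; state before step 2: balance=331054)
2 | pay 0 | balance=334596
3 | pay 64274 | balance=273902
4 | pay 63452 | balance=213380
5 | pay 58598 | balance=157065
6 | pay 61740 | balance=97005

97005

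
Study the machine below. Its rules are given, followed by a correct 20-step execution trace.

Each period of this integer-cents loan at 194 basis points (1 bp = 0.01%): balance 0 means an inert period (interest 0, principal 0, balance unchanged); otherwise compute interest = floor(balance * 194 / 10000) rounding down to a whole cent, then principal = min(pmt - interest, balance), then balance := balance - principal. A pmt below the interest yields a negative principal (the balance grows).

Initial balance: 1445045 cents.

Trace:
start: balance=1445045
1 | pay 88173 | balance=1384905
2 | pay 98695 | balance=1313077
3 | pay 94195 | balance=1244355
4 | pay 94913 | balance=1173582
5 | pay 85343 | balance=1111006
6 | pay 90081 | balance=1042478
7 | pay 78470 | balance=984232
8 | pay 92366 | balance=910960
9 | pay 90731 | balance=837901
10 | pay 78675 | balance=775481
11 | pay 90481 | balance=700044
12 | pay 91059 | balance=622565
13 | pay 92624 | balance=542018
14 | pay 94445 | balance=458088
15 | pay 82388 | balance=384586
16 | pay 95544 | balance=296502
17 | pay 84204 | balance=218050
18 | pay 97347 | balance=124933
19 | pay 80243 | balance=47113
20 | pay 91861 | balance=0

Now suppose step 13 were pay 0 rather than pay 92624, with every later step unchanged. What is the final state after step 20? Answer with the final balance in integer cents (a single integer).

(re-executing from step 13 with the substitution; state before step 13: balance=622565)
13 | pay 0 | balance=634642
14 | pay 94445 | balance=552509
15 | pay 82388 | balance=480839
16 | pay 95544 | balance=394623
17 | pay 84204 | balance=318074
18 | pay 97347 | balance=226897
19 | pay 80243 | balance=151055
20 | pay 91861 | balance=62124

62124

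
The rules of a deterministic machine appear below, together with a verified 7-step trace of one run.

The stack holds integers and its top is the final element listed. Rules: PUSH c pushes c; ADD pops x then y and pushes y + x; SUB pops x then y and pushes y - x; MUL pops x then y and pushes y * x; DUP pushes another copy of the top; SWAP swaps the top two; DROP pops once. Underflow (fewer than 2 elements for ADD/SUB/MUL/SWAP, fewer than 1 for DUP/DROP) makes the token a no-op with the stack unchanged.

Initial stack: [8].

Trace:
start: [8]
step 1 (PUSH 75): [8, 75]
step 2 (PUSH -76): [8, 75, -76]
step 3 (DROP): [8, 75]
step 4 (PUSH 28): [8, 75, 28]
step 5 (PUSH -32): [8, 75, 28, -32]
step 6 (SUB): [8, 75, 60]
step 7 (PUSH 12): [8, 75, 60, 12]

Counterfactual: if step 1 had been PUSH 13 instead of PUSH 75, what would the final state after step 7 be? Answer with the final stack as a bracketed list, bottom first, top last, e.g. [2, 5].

(re-executing from step 1 with the substitution; state before step 1: [8])
step 1 (PUSH 13): [8, 13]
step 2 (PUSH -76): [8, 13, -76]
step 3 (DROP): [8, 13]
step 4 (PUSH 28): [8, 13, 28]
step 5 (PUSH -32): [8, 13, 28, -32]
step 6 (SUB): [8, 13, 60]
step 7 (PUSH 12): [8, 13, 60, 12]

[8, 13, 60, 12]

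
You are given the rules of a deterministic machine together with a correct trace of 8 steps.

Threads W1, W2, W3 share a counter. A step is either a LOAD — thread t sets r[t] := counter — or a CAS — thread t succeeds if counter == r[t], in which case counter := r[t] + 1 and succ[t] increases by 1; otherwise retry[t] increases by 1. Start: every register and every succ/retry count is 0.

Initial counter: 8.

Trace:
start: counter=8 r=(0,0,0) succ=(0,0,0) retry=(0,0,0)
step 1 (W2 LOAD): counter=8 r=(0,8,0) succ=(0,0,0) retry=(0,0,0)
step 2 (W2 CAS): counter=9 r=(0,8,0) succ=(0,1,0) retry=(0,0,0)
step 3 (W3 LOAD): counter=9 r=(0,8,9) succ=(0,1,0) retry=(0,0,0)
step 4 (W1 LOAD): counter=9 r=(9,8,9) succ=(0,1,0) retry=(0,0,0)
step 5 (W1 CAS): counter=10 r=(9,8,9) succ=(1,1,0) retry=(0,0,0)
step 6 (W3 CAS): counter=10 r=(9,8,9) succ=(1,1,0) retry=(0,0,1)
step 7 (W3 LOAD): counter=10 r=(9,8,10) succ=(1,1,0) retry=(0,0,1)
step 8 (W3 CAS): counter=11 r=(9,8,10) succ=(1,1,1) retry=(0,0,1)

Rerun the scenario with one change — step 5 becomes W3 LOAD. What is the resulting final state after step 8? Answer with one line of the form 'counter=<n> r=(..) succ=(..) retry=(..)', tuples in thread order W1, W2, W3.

counter=11 r=(9,8,10) succ=(0,1,2) retry=(0,0,0)

(re-executing from step 5 with the substitution; state before step 5: counter=9 r=(9,8,9) succ=(0,1,0) retry=(0,0,0))
step 5 (W3 LOAD): counter=9 r=(9,8,9) succ=(0,1,0) retry=(0,0,0)
step 6 (W3 CAS): counter=10 r=(9,8,9) succ=(0,1,1) retry=(0,0,0)
step 7 (W3 LOAD): counter=10 r=(9,8,10) succ=(0,1,1) retry=(0,0,0)
step 8 (W3 CAS): counter=11 r=(9,8,10) succ=(0,1,2) retry=(0,0,0)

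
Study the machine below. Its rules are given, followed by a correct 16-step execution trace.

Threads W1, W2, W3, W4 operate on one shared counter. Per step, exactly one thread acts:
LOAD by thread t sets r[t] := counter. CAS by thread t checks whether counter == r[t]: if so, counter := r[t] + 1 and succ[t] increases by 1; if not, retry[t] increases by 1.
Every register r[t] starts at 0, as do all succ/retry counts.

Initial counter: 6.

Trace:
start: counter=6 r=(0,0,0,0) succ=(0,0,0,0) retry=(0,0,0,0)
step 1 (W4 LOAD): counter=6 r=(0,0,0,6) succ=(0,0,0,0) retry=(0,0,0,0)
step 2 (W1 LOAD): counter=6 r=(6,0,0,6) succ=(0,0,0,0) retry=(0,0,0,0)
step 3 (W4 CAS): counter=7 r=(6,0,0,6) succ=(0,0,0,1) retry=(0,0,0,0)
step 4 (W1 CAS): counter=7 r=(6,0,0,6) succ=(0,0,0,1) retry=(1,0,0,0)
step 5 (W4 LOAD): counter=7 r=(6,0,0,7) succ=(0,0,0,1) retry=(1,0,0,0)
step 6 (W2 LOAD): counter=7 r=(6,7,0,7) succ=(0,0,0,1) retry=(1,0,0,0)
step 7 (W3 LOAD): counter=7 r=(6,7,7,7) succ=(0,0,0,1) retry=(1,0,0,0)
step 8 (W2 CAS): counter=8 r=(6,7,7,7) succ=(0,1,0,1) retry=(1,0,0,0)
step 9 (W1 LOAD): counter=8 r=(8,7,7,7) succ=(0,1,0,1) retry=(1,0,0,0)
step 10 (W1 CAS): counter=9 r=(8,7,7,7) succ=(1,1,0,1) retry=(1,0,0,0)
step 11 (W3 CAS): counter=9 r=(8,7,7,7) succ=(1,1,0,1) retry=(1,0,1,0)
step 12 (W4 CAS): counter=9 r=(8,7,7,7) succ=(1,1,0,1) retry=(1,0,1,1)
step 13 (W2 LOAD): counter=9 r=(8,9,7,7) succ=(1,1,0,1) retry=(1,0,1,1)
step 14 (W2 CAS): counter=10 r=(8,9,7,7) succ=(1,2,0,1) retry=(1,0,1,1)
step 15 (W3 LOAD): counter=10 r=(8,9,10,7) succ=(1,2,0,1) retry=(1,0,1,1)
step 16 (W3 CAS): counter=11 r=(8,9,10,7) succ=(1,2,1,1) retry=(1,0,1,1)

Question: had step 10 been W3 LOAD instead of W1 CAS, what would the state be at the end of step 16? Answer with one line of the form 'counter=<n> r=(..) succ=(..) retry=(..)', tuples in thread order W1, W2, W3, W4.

(re-executing from step 10 with the substitution; state before step 10: counter=8 r=(8,7,7,7) succ=(0,1,0,1) retry=(1,0,0,0))
step 10 (W3 LOAD): counter=8 r=(8,7,8,7) succ=(0,1,0,1) retry=(1,0,0,0)
step 11 (W3 CAS): counter=9 r=(8,7,8,7) succ=(0,1,1,1) retry=(1,0,0,0)
step 12 (W4 CAS): counter=9 r=(8,7,8,7) succ=(0,1,1,1) retry=(1,0,0,1)
step 13 (W2 LOAD): counter=9 r=(8,9,8,7) succ=(0,1,1,1) retry=(1,0,0,1)
step 14 (W2 CAS): counter=10 r=(8,9,8,7) succ=(0,2,1,1) retry=(1,0,0,1)
step 15 (W3 LOAD): counter=10 r=(8,9,10,7) succ=(0,2,1,1) retry=(1,0,0,1)
step 16 (W3 CAS): counter=11 r=(8,9,10,7) succ=(0,2,2,1) retry=(1,0,0,1)

counter=11 r=(8,9,10,7) succ=(0,2,2,1) retry=(1,0,0,1)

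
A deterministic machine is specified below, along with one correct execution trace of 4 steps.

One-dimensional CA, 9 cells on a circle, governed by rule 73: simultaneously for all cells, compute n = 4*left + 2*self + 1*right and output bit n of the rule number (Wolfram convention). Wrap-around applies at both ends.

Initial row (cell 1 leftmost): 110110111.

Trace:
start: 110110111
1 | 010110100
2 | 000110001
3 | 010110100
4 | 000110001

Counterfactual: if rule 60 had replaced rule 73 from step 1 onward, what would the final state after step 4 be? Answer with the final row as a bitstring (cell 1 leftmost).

(re-executing steps 1..4 under rule 60; state before step 1: 110110111)
1 | 001101100
2 | 001011010
3 | 001110111
4 | 101001100

101001100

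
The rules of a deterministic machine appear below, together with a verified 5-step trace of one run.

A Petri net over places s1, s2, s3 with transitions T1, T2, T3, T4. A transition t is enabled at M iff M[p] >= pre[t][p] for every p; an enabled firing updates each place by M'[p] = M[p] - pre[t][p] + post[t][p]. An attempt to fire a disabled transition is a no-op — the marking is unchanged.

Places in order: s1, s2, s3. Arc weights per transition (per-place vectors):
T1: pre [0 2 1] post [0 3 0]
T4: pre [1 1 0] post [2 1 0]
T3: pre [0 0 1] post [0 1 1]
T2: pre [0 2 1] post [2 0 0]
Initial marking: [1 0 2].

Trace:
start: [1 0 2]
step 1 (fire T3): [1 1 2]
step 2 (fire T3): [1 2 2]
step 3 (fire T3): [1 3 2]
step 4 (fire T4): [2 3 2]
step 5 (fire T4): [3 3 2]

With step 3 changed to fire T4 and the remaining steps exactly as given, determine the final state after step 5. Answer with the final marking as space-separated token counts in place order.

4 2 2

(re-executing from step 3 with the substitution; state before step 3: [1 2 2])
step 3 (fire T4): [2 2 2]
step 4 (fire T4): [3 2 2]
step 5 (fire T4): [4 2 2]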